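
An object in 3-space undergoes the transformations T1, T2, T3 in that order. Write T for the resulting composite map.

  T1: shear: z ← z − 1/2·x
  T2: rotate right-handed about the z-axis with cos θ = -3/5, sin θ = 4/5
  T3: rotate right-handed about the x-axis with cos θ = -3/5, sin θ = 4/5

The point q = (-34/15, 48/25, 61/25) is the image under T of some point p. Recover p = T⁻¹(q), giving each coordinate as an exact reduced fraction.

T1 = [1 0 0 0; 0 1 0 0; -1/2 0 1 0; 0 0 0 1]
T2·T1 = [-3/5 -4/5 0 0; 4/5 -3/5 0 0; -1/2 0 1 0; 0 0 0 1]
T3·…·T1 = [-3/5 -4/5 0 0; -2/25 9/25 -4/5 0; 47/50 -12/25 -3/5 0; 0 0 0 1]
det M = 1; M⁻¹ = [-3/5 -12/25 16/25 0; -4/5 9/25 -12/25 0; -3/10 -26/25 -7/25 0; 0 0 0 1]
M⁻¹ · (-34/15, 48/25, 61/25)ᵀ = (2, 4/3, -2)ᵀ

p = (2, 4/3, -2)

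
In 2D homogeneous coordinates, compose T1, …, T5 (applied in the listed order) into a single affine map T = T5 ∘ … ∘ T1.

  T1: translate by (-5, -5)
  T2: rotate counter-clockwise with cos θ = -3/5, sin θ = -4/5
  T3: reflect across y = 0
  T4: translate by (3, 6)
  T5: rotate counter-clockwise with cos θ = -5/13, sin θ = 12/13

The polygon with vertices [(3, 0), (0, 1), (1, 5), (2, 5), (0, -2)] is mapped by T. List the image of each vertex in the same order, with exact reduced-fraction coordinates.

image vertices: (-89/65, -23/65), (-46/65, 178/65), (-303/65, 254/65), (-336/65, 198/65), (122/65, 79/65)

T1 translate by (-5, -5): (3, 0) → (-2, -5); (0, 1) → (-5, -4); (1, 5) → (-4, 0); (2, 5) → (-3, 0); (0, -2) → (-5, -7)
T2 rotate counter-clockwise with cos θ = -3/5, sin θ = -4/5: (-2, -5) → (-14/5, 23/5); (-5, -4) → (-1/5, 32/5); (-4, 0) → (12/5, 16/5); (-3, 0) → (9/5, 12/5); (-5, -7) → (-13/5, 41/5)
T3 reflect across y = 0: (-14/5, 23/5) → (-14/5, -23/5); (-1/5, 32/5) → (-1/5, -32/5); (12/5, 16/5) → (12/5, -16/5); (9/5, 12/5) → (9/5, -12/5); (-13/5, 41/5) → (-13/5, -41/5)
T4 translate by (3, 6): (-14/5, -23/5) → (1/5, 7/5); (-1/5, -32/5) → (14/5, -2/5); (12/5, -16/5) → (27/5, 14/5); (9/5, -12/5) → (24/5, 18/5); (-13/5, -41/5) → (2/5, -11/5)
T5 rotate counter-clockwise with cos θ = -5/13, sin θ = 12/13: (1/5, 7/5) → (-89/65, -23/65); (14/5, -2/5) → (-46/65, 178/65); (27/5, 14/5) → (-303/65, 254/65); (24/5, 18/5) → (-336/65, 198/65); (2/5, -11/5) → (122/65, 79/65)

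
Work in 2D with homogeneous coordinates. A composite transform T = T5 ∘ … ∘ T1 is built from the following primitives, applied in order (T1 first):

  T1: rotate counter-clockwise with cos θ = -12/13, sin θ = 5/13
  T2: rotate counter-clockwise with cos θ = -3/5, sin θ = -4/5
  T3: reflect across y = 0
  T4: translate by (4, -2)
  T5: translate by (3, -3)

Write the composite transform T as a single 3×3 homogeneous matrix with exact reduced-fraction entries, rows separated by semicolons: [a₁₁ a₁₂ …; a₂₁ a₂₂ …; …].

T1 = [-12/13 -5/13 0; 5/13 -12/13 0; 0 0 1]
T2·T1 = [56/65 -33/65 0; 33/65 56/65 0; 0 0 1]
T3·…·T1 = [56/65 -33/65 0; -33/65 -56/65 0; 0 0 1]
T4·…·T1 = [56/65 -33/65 4; -33/65 -56/65 -2; 0 0 1]
T5·…·T1 = [56/65 -33/65 7; -33/65 -56/65 -5; 0 0 1]

T = [56/65 -33/65 7; -33/65 -56/65 -5; 0 0 1]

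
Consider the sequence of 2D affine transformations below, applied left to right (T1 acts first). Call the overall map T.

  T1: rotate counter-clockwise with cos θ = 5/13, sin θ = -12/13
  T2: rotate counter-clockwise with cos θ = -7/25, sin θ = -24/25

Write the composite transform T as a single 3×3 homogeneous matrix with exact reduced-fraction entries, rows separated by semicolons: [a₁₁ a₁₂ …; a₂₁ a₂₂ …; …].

T1 = [5/13 12/13 0; -12/13 5/13 0; 0 0 1]
T2·T1 = [-323/325 36/325 0; -36/325 -323/325 0; 0 0 1]

T = [-323/325 36/325 0; -36/325 -323/325 0; 0 0 1]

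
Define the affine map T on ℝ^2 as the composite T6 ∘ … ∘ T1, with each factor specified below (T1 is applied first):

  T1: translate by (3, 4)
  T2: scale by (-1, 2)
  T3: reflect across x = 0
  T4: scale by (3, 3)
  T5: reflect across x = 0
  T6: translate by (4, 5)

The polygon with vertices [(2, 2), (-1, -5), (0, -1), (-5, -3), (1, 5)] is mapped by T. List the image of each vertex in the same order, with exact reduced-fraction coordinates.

image vertices: (-11, 41), (-2, -1), (-5, 23), (10, 11), (-8, 59)

T1 translate by (3, 4): (2, 2) → (5, 6); (-1, -5) → (2, -1); (0, -1) → (3, 3); (-5, -3) → (-2, 1); (1, 5) → (4, 9)
T2 scale by (-1, 2): (5, 6) → (-5, 12); (2, -1) → (-2, -2); (3, 3) → (-3, 6); (-2, 1) → (2, 2); (4, 9) → (-4, 18)
T3 reflect across x = 0: (-5, 12) → (5, 12); (-2, -2) → (2, -2); (-3, 6) → (3, 6); (2, 2) → (-2, 2); (-4, 18) → (4, 18)
T4 scale by (3, 3): (5, 12) → (15, 36); (2, -2) → (6, -6); (3, 6) → (9, 18); (-2, 2) → (-6, 6); (4, 18) → (12, 54)
T5 reflect across x = 0: (15, 36) → (-15, 36); (6, -6) → (-6, -6); (9, 18) → (-9, 18); (-6, 6) → (6, 6); (12, 54) → (-12, 54)
T6 translate by (4, 5): (-15, 36) → (-11, 41); (-6, -6) → (-2, -1); (-9, 18) → (-5, 23); (6, 6) → (10, 11); (-12, 54) → (-8, 59)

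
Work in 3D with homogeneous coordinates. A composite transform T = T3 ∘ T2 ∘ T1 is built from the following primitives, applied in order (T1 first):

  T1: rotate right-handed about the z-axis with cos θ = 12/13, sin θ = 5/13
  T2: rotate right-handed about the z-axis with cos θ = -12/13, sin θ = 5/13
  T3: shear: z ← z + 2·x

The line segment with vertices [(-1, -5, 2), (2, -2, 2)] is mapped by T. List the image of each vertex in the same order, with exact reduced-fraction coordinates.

T1 rotate right-handed about the z-axis with cos θ = 12/13, sin θ = 5/13: (-1, -5, 2) → (1, -5, 2); (2, -2, 2) → (34/13, -14/13, 2)
T2 rotate right-handed about the z-axis with cos θ = -12/13, sin θ = 5/13: (1, -5, 2) → (1, 5, 2); (34/13, -14/13, 2) → (-2, 2, 2)
T3 shear: z ← z + 2·x: (1, 5, 2) → (1, 5, 4); (-2, 2, 2) → (-2, 2, -2)

image vertices: (1, 5, 4), (-2, 2, -2)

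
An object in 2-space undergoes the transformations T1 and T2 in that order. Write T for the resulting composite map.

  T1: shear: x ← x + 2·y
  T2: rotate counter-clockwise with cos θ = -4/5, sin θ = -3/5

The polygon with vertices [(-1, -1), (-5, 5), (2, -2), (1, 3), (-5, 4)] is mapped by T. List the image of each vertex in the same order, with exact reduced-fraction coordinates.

T1 shear: x ← x + 2·y: (-1, -1) → (-3, -1); (-5, 5) → (5, 5); (2, -2) → (-2, -2); (1, 3) → (7, 3); (-5, 4) → (3, 4)
T2 rotate counter-clockwise with cos θ = -4/5, sin θ = -3/5: (-3, -1) → (9/5, 13/5); (5, 5) → (-1, -7); (-2, -2) → (2/5, 14/5); (7, 3) → (-19/5, -33/5); (3, 4) → (0, -5)

image vertices: (9/5, 13/5), (-1, -7), (2/5, 14/5), (-19/5, -33/5), (0, -5)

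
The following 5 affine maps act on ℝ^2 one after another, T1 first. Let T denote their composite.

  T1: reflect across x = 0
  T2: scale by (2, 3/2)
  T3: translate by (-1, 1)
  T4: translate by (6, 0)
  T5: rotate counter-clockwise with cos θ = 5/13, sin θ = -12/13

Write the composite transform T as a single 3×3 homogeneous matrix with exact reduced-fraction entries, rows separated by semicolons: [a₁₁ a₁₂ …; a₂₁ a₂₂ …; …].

T = [-10/13 18/13 37/13; 24/13 15/26 -55/13; 0 0 1]

T1 = [-1 0 0; 0 1 0; 0 0 1]
T2·T1 = [-2 0 0; 0 3/2 0; 0 0 1]
T3·…·T1 = [-2 0 -1; 0 3/2 1; 0 0 1]
T4·…·T1 = [-2 0 5; 0 3/2 1; 0 0 1]
T5·…·T1 = [-10/13 18/13 37/13; 24/13 15/26 -55/13; 0 0 1]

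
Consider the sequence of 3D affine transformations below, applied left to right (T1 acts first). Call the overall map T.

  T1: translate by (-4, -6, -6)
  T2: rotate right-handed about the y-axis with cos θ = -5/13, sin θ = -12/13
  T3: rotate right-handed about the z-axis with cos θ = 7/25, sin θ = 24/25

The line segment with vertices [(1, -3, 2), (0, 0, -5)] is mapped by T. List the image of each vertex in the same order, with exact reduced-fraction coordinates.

T1 translate by (-4, -6, -6): (1, -3, 2) → (-3, -9, -4); (0, 0, -5) → (-4, -6, -11)
T2 rotate right-handed about the y-axis with cos θ = -5/13, sin θ = -12/13: (-3, -9, -4) → (63/13, -9, -16/13); (-4, -6, -11) → (152/13, -6, 7/13)
T3 rotate right-handed about the z-axis with cos θ = 7/25, sin θ = 24/25: (63/13, -9, -16/13) → (3249/325, 693/325, -16/13); (152/13, -6, 7/13) → (2936/325, 3102/325, 7/13)

image vertices: (3249/325, 693/325, -16/13), (2936/325, 3102/325, 7/13)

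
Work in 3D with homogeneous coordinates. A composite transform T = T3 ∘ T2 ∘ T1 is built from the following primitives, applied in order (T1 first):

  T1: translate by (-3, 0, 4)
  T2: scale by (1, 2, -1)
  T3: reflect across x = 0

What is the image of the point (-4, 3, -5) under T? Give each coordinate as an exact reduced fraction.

T1 translate by (-3, 0, 4): (-4, 3, -5) → (-7, 3, -1)
T2 scale by (1, 2, -1): (-7, 3, -1) → (-7, 6, 1)
T3 reflect across x = 0: (-7, 6, 1) → (7, 6, 1)

T(p) = (7, 6, 1)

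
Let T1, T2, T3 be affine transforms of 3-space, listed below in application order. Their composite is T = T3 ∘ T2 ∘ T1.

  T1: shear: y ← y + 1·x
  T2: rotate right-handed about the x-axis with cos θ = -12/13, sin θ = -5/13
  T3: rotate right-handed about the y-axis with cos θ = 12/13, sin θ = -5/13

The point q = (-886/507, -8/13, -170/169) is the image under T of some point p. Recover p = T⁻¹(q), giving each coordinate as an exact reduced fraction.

T1 = [1 0 0 0; 1 1 0 0; 0 0 1 0; 0 0 0 1]
T2·T1 = [1 0 0 0; -12/13 -12/13 5/13 0; -5/13 -5/13 -12/13 0; 0 0 0 1]
T3·…·T1 = [181/169 25/169 60/169 0; -12/13 -12/13 5/13 0; 5/169 -60/169 -144/169 0; 0 0 0 1]
det M = 1; M⁻¹ = [12/13 0 5/13 0; -131/169 -12/13 -125/169 0; 60/169 5/13 -144/169 0; 0 0 0 1]
M⁻¹ · (-886/507, -8/13, -170/169)ᵀ = (-2, 8/3, 0)ᵀ

p = (-2, 8/3, 0)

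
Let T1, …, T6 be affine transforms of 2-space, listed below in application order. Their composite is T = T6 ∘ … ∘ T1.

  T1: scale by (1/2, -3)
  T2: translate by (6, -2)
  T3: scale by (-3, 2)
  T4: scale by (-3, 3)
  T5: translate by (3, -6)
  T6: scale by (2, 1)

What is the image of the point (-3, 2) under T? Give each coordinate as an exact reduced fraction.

T(p) = (87, -54)

T1 scale by (1/2, -3): (-3, 2) → (-3/2, -6)
T2 translate by (6, -2): (-3/2, -6) → (9/2, -8)
T3 scale by (-3, 2): (9/2, -8) → (-27/2, -16)
T4 scale by (-3, 3): (-27/2, -16) → (81/2, -48)
T5 translate by (3, -6): (81/2, -48) → (87/2, -54)
T6 scale by (2, 1): (87/2, -54) → (87, -54)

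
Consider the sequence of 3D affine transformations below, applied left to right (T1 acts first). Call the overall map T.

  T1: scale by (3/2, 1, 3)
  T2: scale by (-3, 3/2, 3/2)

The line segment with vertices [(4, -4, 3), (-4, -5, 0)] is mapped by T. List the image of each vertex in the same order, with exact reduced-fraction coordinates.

T1 scale by (3/2, 1, 3): (4, -4, 3) → (6, -4, 9); (-4, -5, 0) → (-6, -5, 0)
T2 scale by (-3, 3/2, 3/2): (6, -4, 9) → (-18, -6, 27/2); (-6, -5, 0) → (18, -15/2, 0)

image vertices: (-18, -6, 27/2), (18, -15/2, 0)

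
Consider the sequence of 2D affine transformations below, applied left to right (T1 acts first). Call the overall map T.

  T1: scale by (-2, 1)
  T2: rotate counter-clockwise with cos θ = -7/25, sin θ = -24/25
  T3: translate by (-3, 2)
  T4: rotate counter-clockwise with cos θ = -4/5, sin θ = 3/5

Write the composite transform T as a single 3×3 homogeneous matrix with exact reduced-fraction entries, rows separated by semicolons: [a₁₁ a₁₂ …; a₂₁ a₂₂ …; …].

T1 = [-2 0 0; 0 1 0; 0 0 1]
T2·T1 = [14/25 24/25 0; 48/25 -7/25 0; 0 0 1]
T3·…·T1 = [14/25 24/25 -3; 48/25 -7/25 2; 0 0 1]
T4·…·T1 = [-8/5 -3/5 6/5; -6/5 4/5 -17/5; 0 0 1]

T = [-8/5 -3/5 6/5; -6/5 4/5 -17/5; 0 0 1]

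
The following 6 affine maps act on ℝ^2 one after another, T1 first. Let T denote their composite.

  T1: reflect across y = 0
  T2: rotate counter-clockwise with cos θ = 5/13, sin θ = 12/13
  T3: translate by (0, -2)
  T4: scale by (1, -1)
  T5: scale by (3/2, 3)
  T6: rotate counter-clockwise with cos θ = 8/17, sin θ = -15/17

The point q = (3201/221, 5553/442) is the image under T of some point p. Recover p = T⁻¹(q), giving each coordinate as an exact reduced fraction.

p = (-5, -1)

T1 = [1 0 0; 0 -1 0; 0 0 1]
T2·T1 = [5/13 12/13 0; 12/13 -5/13 0; 0 0 1]
T3·…·T1 = [5/13 12/13 0; 12/13 -5/13 -2; 0 0 1]
T4·…·T1 = [5/13 12/13 0; -12/13 5/13 2; 0 0 1]
T5·…·T1 = [15/26 18/13 0; -36/13 15/13 6; 0 0 1]
T6·…·T1 = [-480/221 369/221 90/17; -801/442 -150/221 48/17; 0 0 1]
det M = 9/2; M⁻¹ = [-100/663 -82/221 24/13; 89/221 -320/663 -10/13; 0 0 1]
M⁻¹ · (3201/221, 5553/442)ᵀ = (-5, -1)ᵀ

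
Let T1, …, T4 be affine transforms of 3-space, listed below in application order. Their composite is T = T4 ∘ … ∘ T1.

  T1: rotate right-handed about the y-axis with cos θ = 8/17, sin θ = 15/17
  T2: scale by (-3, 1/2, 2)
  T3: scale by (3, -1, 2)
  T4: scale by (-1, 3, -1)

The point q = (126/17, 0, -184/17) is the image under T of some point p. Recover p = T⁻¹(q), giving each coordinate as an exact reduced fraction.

p = (-2, 0, 2)

T1 = [8/17 0 15/17 0; 0 1 0 0; -15/17 0 8/17 0; 0 0 0 1]
T2·T1 = [-24/17 0 -45/17 0; 0 1/2 0 0; -30/17 0 16/17 0; 0 0 0 1]
T3·…·T1 = [-72/17 0 -135/17 0; 0 -1/2 0 0; -60/17 0 32/17 0; 0 0 0 1]
T4·…·T1 = [72/17 0 135/17 0; 0 -3/2 0 0; 60/17 0 -32/17 0; 0 0 0 1]
det M = 54; M⁻¹ = [8/153 0 15/68 0; 0 -2/3 0 0; 5/51 0 -2/17 0; 0 0 0 1]
M⁻¹ · (126/17, 0, -184/17)ᵀ = (-2, 0, 2)ᵀ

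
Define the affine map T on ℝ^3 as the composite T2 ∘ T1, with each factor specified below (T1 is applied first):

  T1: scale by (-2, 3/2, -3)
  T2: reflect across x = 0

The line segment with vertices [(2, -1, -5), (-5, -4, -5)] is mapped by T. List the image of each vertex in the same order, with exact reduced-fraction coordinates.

image vertices: (4, -3/2, 15), (-10, -6, 15)

T1 scale by (-2, 3/2, -3): (2, -1, -5) → (-4, -3/2, 15); (-5, -4, -5) → (10, -6, 15)
T2 reflect across x = 0: (-4, -3/2, 15) → (4, -3/2, 15); (10, -6, 15) → (-10, -6, 15)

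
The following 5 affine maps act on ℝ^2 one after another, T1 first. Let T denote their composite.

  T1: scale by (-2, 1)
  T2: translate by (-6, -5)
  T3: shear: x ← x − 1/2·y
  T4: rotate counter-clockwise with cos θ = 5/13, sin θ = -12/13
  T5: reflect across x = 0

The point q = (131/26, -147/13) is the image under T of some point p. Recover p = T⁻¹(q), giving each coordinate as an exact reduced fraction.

T1 = [-2 0 0; 0 1 0; 0 0 1]
T2·T1 = [-2 0 -6; 0 1 -5; 0 0 1]
T3·…·T1 = [-2 -1/2 -7/2; 0 1 -5; 0 0 1]
T4·…·T1 = [-10/13 19/26 -155/26; 24/13 11/13 17/13; 0 0 1]
T5·…·T1 = [10/13 -19/26 155/26; 24/13 11/13 17/13; 0 0 1]
det M = 2; M⁻¹ = [11/26 19/52 -3; -12/13 5/13 5; 0 0 1]
M⁻¹ · (131/26, -147/13)ᵀ = (-5, -4)ᵀ

p = (-5, -4)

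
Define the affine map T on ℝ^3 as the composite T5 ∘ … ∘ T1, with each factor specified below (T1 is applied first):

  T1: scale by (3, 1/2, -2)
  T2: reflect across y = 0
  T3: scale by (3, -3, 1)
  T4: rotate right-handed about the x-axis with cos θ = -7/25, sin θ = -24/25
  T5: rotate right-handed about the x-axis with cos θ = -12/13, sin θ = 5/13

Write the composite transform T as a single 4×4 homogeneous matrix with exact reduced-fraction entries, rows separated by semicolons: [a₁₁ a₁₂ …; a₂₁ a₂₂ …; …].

T1 = [3 0 0 0; 0 1/2 0 0; 0 0 -2 0; 0 0 0 1]
T2·T1 = [3 0 0 0; 0 -1/2 0 0; 0 0 -2 0; 0 0 0 1]
T3·…·T1 = [9 0 0 0; 0 3/2 0 0; 0 0 -2 0; 0 0 0 1]
T4·…·T1 = [9 0 0 0; 0 -21/50 -48/25 0; 0 -36/25 14/25 0; 0 0 0 1]
T5·…·T1 = [9 0 0 0; 0 306/325 506/325 0; 0 759/650 -408/325 0; 0 0 0 1]

T = [9 0 0 0; 0 306/325 506/325 0; 0 759/650 -408/325 0; 0 0 0 1]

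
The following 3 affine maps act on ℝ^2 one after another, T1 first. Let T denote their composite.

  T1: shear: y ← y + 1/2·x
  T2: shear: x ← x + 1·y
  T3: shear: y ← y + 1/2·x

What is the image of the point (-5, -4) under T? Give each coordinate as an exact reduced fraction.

T(p) = (-23/2, -49/4)

T1 shear: y ← y + 1/2·x: (-5, -4) → (-5, -13/2)
T2 shear: x ← x + 1·y: (-5, -13/2) → (-23/2, -13/2)
T3 shear: y ← y + 1/2·x: (-23/2, -13/2) → (-23/2, -49/4)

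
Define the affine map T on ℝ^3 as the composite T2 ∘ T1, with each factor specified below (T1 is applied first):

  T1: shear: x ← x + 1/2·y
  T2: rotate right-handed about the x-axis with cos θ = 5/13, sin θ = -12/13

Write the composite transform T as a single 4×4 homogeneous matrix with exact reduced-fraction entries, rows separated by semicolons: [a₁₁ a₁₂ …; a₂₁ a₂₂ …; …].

T = [1 1/2 0 0; 0 5/13 12/13 0; 0 -12/13 5/13 0; 0 0 0 1]

T1 = [1 1/2 0 0; 0 1 0 0; 0 0 1 0; 0 0 0 1]
T2·T1 = [1 1/2 0 0; 0 5/13 12/13 0; 0 -12/13 5/13 0; 0 0 0 1]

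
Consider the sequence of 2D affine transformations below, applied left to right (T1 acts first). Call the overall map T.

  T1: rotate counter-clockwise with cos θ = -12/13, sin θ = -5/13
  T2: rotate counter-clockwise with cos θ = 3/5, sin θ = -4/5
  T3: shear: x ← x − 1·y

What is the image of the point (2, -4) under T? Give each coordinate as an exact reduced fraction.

T(p) = (-54/13, 58/13)

T1 rotate counter-clockwise with cos θ = -12/13, sin θ = -5/13: (2, -4) → (-44/13, 38/13)
T2 rotate counter-clockwise with cos θ = 3/5, sin θ = -4/5: (-44/13, 38/13) → (4/13, 58/13)
T3 shear: x ← x − 1·y: (4/13, 58/13) → (-54/13, 58/13)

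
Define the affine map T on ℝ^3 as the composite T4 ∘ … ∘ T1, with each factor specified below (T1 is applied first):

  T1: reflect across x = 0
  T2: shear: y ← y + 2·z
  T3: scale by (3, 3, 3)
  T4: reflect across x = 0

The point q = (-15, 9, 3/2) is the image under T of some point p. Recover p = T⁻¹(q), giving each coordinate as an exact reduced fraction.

p = (-5, 2, 1/2)

T1 = [-1 0 0 0; 0 1 0 0; 0 0 1 0; 0 0 0 1]
T2·T1 = [-1 0 0 0; 0 1 2 0; 0 0 1 0; 0 0 0 1]
T3·…·T1 = [-3 0 0 0; 0 3 6 0; 0 0 3 0; 0 0 0 1]
T4·…·T1 = [3 0 0 0; 0 3 6 0; 0 0 3 0; 0 0 0 1]
det M = 27; M⁻¹ = [1/3 0 0 0; 0 1/3 -2/3 0; 0 0 1/3 0; 0 0 0 1]
M⁻¹ · (-15, 9, 3/2)ᵀ = (-5, 2, 1/2)ᵀ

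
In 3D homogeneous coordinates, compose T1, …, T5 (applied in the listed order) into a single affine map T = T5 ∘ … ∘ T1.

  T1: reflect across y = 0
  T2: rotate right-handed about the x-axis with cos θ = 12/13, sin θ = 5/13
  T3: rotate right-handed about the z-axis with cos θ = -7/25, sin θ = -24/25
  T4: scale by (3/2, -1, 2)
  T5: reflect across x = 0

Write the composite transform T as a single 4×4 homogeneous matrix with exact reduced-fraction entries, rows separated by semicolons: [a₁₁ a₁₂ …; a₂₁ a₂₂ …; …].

T1 = [1 0 0 0; 0 -1 0 0; 0 0 1 0; 0 0 0 1]
T2·T1 = [1 0 0 0; 0 -12/13 -5/13 0; 0 -5/13 12/13 0; 0 0 0 1]
T3·…·T1 = [-7/25 -288/325 -24/65 0; -24/25 84/325 7/65 0; 0 -5/13 12/13 0; 0 0 0 1]
T4·…·T1 = [-21/50 -432/325 -36/65 0; 24/25 -84/325 -7/65 0; 0 -10/13 24/13 0; 0 0 0 1]
T5·…·T1 = [21/50 432/325 36/65 0; 24/25 -84/325 -7/65 0; 0 -10/13 24/13 0; 0 0 0 1]

T = [21/50 432/325 36/65 0; 24/25 -84/325 -7/65 0; 0 -10/13 24/13 0; 0 0 0 1]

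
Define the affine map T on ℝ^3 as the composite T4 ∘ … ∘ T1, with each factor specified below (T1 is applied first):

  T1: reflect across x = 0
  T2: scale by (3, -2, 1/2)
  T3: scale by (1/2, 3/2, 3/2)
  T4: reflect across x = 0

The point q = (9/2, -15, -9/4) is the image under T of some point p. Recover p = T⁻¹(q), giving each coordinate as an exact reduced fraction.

p = (3, 5, -3)

T1 = [-1 0 0 0; 0 1 0 0; 0 0 1 0; 0 0 0 1]
T2·T1 = [-3 0 0 0; 0 -2 0 0; 0 0 1/2 0; 0 0 0 1]
T3·…·T1 = [-3/2 0 0 0; 0 -3 0 0; 0 0 3/4 0; 0 0 0 1]
T4·…·T1 = [3/2 0 0 0; 0 -3 0 0; 0 0 3/4 0; 0 0 0 1]
det M = -27/8; M⁻¹ = [2/3 0 0 0; 0 -1/3 0 0; 0 0 4/3 0; 0 0 0 1]
M⁻¹ · (9/2, -15, -9/4)ᵀ = (3, 5, -3)ᵀ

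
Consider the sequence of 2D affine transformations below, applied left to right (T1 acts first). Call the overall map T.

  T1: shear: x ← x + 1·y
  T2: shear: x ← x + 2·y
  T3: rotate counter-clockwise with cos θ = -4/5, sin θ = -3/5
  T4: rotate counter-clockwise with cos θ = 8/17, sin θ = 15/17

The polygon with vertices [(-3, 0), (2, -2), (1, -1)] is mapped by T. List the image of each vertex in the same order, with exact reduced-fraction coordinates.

T1 shear: x ← x + 1·y: (-3, 0) → (-3, 0); (2, -2) → (0, -2); (1, -1) → (0, -1)
T2 shear: x ← x + 2·y: (-3, 0) → (-3, 0); (0, -2) → (-4, -2); (0, -1) → (-2, -1)
T3 rotate counter-clockwise with cos θ = -4/5, sin θ = -3/5: (-3, 0) → (12/5, 9/5); (-4, -2) → (2, 4); (-2, -1) → (1, 2)
T4 rotate counter-clockwise with cos θ = 8/17, sin θ = 15/17: (12/5, 9/5) → (-39/85, 252/85); (2, 4) → (-44/17, 62/17); (1, 2) → (-22/17, 31/17)

image vertices: (-39/85, 252/85), (-44/17, 62/17), (-22/17, 31/17)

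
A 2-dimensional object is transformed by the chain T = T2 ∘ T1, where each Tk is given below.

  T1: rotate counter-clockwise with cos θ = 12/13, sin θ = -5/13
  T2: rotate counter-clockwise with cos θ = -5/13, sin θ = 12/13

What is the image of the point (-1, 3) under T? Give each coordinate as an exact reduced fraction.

T(p) = (-3, -1)

T1 rotate counter-clockwise with cos θ = 12/13, sin θ = -5/13: (-1, 3) → (3/13, 41/13)
T2 rotate counter-clockwise with cos θ = -5/13, sin θ = 12/13: (3/13, 41/13) → (-3, -1)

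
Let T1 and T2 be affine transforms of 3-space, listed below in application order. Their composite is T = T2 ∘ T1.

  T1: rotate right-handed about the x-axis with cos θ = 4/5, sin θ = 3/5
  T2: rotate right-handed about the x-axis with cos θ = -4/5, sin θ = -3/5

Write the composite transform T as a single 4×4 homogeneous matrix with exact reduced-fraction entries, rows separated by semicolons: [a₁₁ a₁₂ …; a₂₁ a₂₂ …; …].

T = [1 0 0 0; 0 -7/25 24/25 0; 0 -24/25 -7/25 0; 0 0 0 1]

T1 = [1 0 0 0; 0 4/5 -3/5 0; 0 3/5 4/5 0; 0 0 0 1]
T2·T1 = [1 0 0 0; 0 -7/25 24/25 0; 0 -24/25 -7/25 0; 0 0 0 1]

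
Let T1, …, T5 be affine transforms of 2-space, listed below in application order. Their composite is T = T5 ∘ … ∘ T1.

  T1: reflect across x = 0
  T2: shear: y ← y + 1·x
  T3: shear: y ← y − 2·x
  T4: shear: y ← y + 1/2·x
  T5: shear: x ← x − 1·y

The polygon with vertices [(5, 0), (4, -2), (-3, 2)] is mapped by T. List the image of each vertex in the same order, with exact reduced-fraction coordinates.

T1 reflect across x = 0: (5, 0) → (-5, 0); (4, -2) → (-4, -2); (-3, 2) → (3, 2)
T2 shear: y ← y + 1·x: (-5, 0) → (-5, -5); (-4, -2) → (-4, -6); (3, 2) → (3, 5)
T3 shear: y ← y − 2·x: (-5, -5) → (-5, 5); (-4, -6) → (-4, 2); (3, 5) → (3, -1)
T4 shear: y ← y + 1/2·x: (-5, 5) → (-5, 5/2); (-4, 2) → (-4, 0); (3, -1) → (3, 1/2)
T5 shear: x ← x − 1·y: (-5, 5/2) → (-15/2, 5/2); (-4, 0) → (-4, 0); (3, 1/2) → (5/2, 1/2)

image vertices: (-15/2, 5/2), (-4, 0), (5/2, 1/2)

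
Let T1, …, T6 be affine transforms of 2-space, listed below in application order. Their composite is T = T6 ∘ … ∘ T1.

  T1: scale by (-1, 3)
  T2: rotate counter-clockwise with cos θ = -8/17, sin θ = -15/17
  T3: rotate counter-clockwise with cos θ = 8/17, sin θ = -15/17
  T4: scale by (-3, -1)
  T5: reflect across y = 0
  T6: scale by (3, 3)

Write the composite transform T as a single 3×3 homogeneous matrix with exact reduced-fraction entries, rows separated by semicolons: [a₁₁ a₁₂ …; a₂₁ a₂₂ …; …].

T = [-9 0 0; 0 -9 0; 0 0 1]

T1 = [-1 0 0; 0 3 0; 0 0 1]
T2·T1 = [8/17 45/17 0; 15/17 -24/17 0; 0 0 1]
T3·…·T1 = [1 0 0; 0 -3 0; 0 0 1]
T4·…·T1 = [-3 0 0; 0 3 0; 0 0 1]
T5·…·T1 = [-3 0 0; 0 -3 0; 0 0 1]
T6·…·T1 = [-9 0 0; 0 -9 0; 0 0 1]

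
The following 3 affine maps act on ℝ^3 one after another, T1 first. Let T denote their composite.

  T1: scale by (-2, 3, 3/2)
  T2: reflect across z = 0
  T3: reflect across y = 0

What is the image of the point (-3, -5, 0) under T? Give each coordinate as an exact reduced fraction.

T1 scale by (-2, 3, 3/2): (-3, -5, 0) → (6, -15, 0)
T2 reflect across z = 0: (6, -15, 0) → (6, -15, 0)
T3 reflect across y = 0: (6, -15, 0) → (6, 15, 0)

T(p) = (6, 15, 0)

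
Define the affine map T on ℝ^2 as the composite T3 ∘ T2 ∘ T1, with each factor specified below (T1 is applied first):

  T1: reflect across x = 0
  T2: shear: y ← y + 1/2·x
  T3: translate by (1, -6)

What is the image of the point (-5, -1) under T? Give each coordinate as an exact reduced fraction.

T(p) = (6, -9/2)

T1 reflect across x = 0: (-5, -1) → (5, -1)
T2 shear: y ← y + 1/2·x: (5, -1) → (5, 3/2)
T3 translate by (1, -6): (5, 3/2) → (6, -9/2)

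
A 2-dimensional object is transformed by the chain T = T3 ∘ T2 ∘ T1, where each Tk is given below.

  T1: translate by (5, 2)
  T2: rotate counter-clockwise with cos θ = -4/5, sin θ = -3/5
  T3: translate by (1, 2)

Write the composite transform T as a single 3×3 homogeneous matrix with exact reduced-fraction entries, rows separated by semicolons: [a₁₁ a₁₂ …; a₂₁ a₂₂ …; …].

T1 = [1 0 5; 0 1 2; 0 0 1]
T2·T1 = [-4/5 3/5 -14/5; -3/5 -4/5 -23/5; 0 0 1]
T3·…·T1 = [-4/5 3/5 -9/5; -3/5 -4/5 -13/5; 0 0 1]

T = [-4/5 3/5 -9/5; -3/5 -4/5 -13/5; 0 0 1]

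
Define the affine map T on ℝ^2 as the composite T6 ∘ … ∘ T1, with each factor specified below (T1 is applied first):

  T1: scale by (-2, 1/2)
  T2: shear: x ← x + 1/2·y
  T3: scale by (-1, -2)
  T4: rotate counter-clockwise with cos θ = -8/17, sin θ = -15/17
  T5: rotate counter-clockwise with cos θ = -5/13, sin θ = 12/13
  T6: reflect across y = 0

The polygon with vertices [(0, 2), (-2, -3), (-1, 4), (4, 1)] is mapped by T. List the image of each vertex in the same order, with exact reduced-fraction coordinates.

T1 scale by (-2, 1/2): (0, 2) → (0, 1); (-2, -3) → (4, -3/2); (-1, 4) → (2, 2); (4, 1) → (-8, 1/2)
T2 shear: x ← x + 1/2·y: (0, 1) → (1/2, 1); (4, -3/2) → (13/4, -3/2); (2, 2) → (3, 2); (-8, 1/2) → (-31/4, 1/2)
T3 scale by (-1, -2): (1/2, 1) → (-1/2, -2); (13/4, -3/2) → (-13/4, 3); (3, 2) → (-3, -4); (-31/4, 1/2) → (31/4, -1)
T4 rotate counter-clockwise with cos θ = -8/17, sin θ = -15/17: (-1/2, -2) → (-26/17, 47/34); (-13/4, 3) → (71/17, 99/68); (-3, -4) → (-36/17, 77/17); (31/4, -1) → (-77/17, -433/68)
T5 rotate counter-clockwise with cos θ = -5/13, sin θ = 12/13: (-26/17, 47/34) → (-152/221, -859/442); (71/17, 99/68) → (-652/221, 2913/884); (-36/17, 77/17) → (-744/221, -817/221); (-77/17, -433/68) → (1684/221, -1531/884)
T6 reflect across y = 0: (-152/221, -859/442) → (-152/221, 859/442); (-652/221, 2913/884) → (-652/221, -2913/884); (-744/221, -817/221) → (-744/221, 817/221); (1684/221, -1531/884) → (1684/221, 1531/884)

image vertices: (-152/221, 859/442), (-652/221, -2913/884), (-744/221, 817/221), (1684/221, 1531/884)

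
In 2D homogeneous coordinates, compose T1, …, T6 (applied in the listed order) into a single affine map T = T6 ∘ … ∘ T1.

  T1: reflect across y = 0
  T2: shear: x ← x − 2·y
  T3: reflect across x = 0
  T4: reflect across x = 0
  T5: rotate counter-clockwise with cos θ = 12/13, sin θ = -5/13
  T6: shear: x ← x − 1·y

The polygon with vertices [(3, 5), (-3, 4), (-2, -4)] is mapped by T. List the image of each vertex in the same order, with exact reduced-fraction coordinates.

image vertices: (256/13, -125/13), (113/13, -73/13), (-198/13, 98/13)

T1 reflect across y = 0: (3, 5) → (3, -5); (-3, 4) → (-3, -4); (-2, -4) → (-2, 4)
T2 shear: x ← x − 2·y: (3, -5) → (13, -5); (-3, -4) → (5, -4); (-2, 4) → (-10, 4)
T3 reflect across x = 0: (13, -5) → (-13, -5); (5, -4) → (-5, -4); (-10, 4) → (10, 4)
T4 reflect across x = 0: (-13, -5) → (13, -5); (-5, -4) → (5, -4); (10, 4) → (-10, 4)
T5 rotate counter-clockwise with cos θ = 12/13, sin θ = -5/13: (13, -5) → (131/13, -125/13); (5, -4) → (40/13, -73/13); (-10, 4) → (-100/13, 98/13)
T6 shear: x ← x − 1·y: (131/13, -125/13) → (256/13, -125/13); (40/13, -73/13) → (113/13, -73/13); (-100/13, 98/13) → (-198/13, 98/13)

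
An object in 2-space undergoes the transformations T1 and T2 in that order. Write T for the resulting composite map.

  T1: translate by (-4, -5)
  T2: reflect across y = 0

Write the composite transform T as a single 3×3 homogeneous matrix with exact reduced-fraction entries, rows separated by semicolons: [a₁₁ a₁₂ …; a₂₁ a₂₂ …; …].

T = [1 0 -4; 0 -1 5; 0 0 1]

T1 = [1 0 -4; 0 1 -5; 0 0 1]
T2·T1 = [1 0 -4; 0 -1 5; 0 0 1]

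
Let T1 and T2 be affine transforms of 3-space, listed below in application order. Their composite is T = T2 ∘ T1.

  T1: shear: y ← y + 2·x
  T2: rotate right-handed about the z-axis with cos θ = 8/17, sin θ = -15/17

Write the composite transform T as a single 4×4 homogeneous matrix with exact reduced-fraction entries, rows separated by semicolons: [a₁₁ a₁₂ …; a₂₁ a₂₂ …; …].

T1 = [1 0 0 0; 2 1 0 0; 0 0 1 0; 0 0 0 1]
T2·T1 = [38/17 15/17 0 0; 1/17 8/17 0 0; 0 0 1 0; 0 0 0 1]

T = [38/17 15/17 0 0; 1/17 8/17 0 0; 0 0 1 0; 0 0 0 1]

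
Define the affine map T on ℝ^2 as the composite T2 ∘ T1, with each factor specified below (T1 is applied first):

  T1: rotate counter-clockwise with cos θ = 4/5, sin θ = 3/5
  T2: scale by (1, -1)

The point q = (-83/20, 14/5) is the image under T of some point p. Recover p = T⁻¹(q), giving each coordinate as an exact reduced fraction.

p = (-5, 1/4)

T1 = [4/5 -3/5 0; 3/5 4/5 0; 0 0 1]
T2·T1 = [4/5 -3/5 0; -3/5 -4/5 0; 0 0 1]
det M = -1; M⁻¹ = [4/5 -3/5 0; -3/5 -4/5 0; 0 0 1]
M⁻¹ · (-83/20, 14/5)ᵀ = (-5, 1/4)ᵀ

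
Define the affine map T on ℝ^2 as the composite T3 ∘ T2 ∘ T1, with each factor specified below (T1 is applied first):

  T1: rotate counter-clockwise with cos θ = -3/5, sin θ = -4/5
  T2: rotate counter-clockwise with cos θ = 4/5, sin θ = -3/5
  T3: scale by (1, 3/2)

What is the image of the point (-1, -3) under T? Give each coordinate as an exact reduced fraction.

T1 rotate counter-clockwise with cos θ = -3/5, sin θ = -4/5: (-1, -3) → (-9/5, 13/5)
T2 rotate counter-clockwise with cos θ = 4/5, sin θ = -3/5: (-9/5, 13/5) → (3/25, 79/25)
T3 scale by (1, 3/2): (3/25, 79/25) → (3/25, 237/50)

T(p) = (3/25, 237/50)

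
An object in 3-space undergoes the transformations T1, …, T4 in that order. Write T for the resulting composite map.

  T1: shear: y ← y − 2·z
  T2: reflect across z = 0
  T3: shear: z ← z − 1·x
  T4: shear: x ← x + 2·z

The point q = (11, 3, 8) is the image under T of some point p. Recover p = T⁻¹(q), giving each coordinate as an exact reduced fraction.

p = (-5, -3, -3)

T1 = [1 0 0 0; 0 1 -2 0; 0 0 1 0; 0 0 0 1]
T2·T1 = [1 0 0 0; 0 1 -2 0; 0 0 -1 0; 0 0 0 1]
T3·…·T1 = [1 0 0 0; 0 1 -2 0; -1 0 -1 0; 0 0 0 1]
T4·…·T1 = [-1 0 -2 0; 0 1 -2 0; -1 0 -1 0; 0 0 0 1]
det M = -1; M⁻¹ = [1 0 -2 0; -2 1 2 0; -1 0 1 0; 0 0 0 1]
M⁻¹ · (11, 3, 8)ᵀ = (-5, -3, -3)ᵀ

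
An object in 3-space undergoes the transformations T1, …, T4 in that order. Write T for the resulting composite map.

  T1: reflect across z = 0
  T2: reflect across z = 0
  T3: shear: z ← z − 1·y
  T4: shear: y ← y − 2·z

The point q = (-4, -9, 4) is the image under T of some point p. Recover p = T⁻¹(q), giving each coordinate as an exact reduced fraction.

T1 = [1 0 0 0; 0 1 0 0; 0 0 -1 0; 0 0 0 1]
T2·T1 = [1 0 0 0; 0 1 0 0; 0 0 1 0; 0 0 0 1]
T3·…·T1 = [1 0 0 0; 0 1 0 0; 0 -1 1 0; 0 0 0 1]
T4·…·T1 = [1 0 0 0; 0 3 -2 0; 0 -1 1 0; 0 0 0 1]
det M = 1; M⁻¹ = [1 0 0 0; 0 1 2 0; 0 1 3 0; 0 0 0 1]
M⁻¹ · (-4, -9, 4)ᵀ = (-4, -1, 3)ᵀ

p = (-4, -1, 3)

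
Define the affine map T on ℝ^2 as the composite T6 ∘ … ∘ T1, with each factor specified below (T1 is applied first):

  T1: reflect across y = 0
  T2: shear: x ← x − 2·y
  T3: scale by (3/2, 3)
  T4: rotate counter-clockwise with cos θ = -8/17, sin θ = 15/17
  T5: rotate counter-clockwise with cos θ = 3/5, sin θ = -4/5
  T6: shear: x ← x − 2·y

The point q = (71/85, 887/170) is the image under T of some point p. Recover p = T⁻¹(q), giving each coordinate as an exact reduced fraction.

T1 = [1 0 0; 0 -1 0; 0 0 1]
T2·T1 = [1 2 0; 0 -1 0; 0 0 1]
T3·…·T1 = [3/2 3 0; 0 -3 0; 0 0 1]
T4·…·T1 = [-12/17 21/17 0; 45/34 69/17 0; 0 0 1]
T5·…·T1 = [54/85 339/85 0; 231/170 123/85 0; 0 0 1]
T6·…·T1 = [-177/85 93/85 0; 231/170 123/85 0; 0 0 1]
det M = -9/2; M⁻¹ = [-82/255 62/255 0; 77/255 118/255 0; 0 0 1]
M⁻¹ · (71/85, 887/170)ᵀ = (1, 8/3)ᵀ

p = (1, 8/3)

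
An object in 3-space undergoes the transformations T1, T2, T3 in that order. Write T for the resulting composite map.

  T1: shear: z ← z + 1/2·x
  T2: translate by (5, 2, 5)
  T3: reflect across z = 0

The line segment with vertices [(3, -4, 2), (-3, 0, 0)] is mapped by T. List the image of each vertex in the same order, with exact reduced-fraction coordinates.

image vertices: (8, -2, -17/2), (2, 2, -7/2)

T1 shear: z ← z + 1/2·x: (3, -4, 2) → (3, -4, 7/2); (-3, 0, 0) → (-3, 0, -3/2)
T2 translate by (5, 2, 5): (3, -4, 7/2) → (8, -2, 17/2); (-3, 0, -3/2) → (2, 2, 7/2)
T3 reflect across z = 0: (8, -2, 17/2) → (8, -2, -17/2); (2, 2, 7/2) → (2, 2, -7/2)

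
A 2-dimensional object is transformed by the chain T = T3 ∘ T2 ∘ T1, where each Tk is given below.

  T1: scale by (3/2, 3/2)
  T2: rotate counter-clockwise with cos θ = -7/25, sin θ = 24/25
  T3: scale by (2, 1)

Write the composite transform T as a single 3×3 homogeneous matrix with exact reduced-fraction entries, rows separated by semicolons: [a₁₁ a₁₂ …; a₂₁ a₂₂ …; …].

T = [-21/25 -72/25 0; 36/25 -21/50 0; 0 0 1]

T1 = [3/2 0 0; 0 3/2 0; 0 0 1]
T2·T1 = [-21/50 -36/25 0; 36/25 -21/50 0; 0 0 1]
T3·…·T1 = [-21/25 -72/25 0; 36/25 -21/50 0; 0 0 1]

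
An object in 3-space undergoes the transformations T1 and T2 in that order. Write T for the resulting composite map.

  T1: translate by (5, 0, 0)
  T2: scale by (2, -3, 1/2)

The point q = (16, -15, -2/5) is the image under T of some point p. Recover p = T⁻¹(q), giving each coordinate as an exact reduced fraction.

p = (3, 5, -4/5)

T1 = [1 0 0 5; 0 1 0 0; 0 0 1 0; 0 0 0 1]
T2·T1 = [2 0 0 10; 0 -3 0 0; 0 0 1/2 0; 0 0 0 1]
det M = -3; M⁻¹ = [1/2 0 0 -5; 0 -1/3 0 0; 0 0 2 0; 0 0 0 1]
M⁻¹ · (16, -15, -2/5)ᵀ = (3, 5, -4/5)ᵀ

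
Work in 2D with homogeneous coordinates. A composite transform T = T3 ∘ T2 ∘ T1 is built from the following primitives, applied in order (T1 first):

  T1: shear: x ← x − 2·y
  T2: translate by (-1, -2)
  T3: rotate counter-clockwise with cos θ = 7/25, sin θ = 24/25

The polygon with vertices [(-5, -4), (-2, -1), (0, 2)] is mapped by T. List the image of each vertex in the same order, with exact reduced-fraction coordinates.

image vertices: (158/25, 6/25), (13/5, -9/5), (-7/5, -24/5)

T1 shear: x ← x − 2·y: (-5, -4) → (3, -4); (-2, -1) → (0, -1); (0, 2) → (-4, 2)
T2 translate by (-1, -2): (3, -4) → (2, -6); (0, -1) → (-1, -3); (-4, 2) → (-5, 0)
T3 rotate counter-clockwise with cos θ = 7/25, sin θ = 24/25: (2, -6) → (158/25, 6/25); (-1, -3) → (13/5, -9/5); (-5, 0) → (-7/5, -24/5)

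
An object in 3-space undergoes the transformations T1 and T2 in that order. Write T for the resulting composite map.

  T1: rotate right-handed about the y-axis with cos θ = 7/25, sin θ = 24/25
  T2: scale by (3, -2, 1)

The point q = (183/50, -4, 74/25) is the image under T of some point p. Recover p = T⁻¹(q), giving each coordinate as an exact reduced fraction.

T1 = [7/25 0 24/25 0; 0 1 0 0; -24/25 0 7/25 0; 0 0 0 1]
T2·T1 = [21/25 0 72/25 0; 0 -2 0 0; -24/25 0 7/25 0; 0 0 0 1]
det M = -6; M⁻¹ = [7/75 0 -24/25 0; 0 -1/2 0 0; 8/25 0 7/25 0; 0 0 0 1]
M⁻¹ · (183/50, -4, 74/25)ᵀ = (-5/2, 2, 2)ᵀ

p = (-5/2, 2, 2)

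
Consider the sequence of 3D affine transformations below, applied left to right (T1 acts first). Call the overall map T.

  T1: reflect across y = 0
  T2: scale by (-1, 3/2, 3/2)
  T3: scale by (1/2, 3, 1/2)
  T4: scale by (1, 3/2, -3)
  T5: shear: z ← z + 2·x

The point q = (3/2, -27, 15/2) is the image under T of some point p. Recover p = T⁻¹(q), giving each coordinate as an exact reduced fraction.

p = (-3, 4, -2)

T1 = [1 0 0 0; 0 -1 0 0; 0 0 1 0; 0 0 0 1]
T2·T1 = [-1 0 0 0; 0 -3/2 0 0; 0 0 3/2 0; 0 0 0 1]
T3·…·T1 = [-1/2 0 0 0; 0 -9/2 0 0; 0 0 3/4 0; 0 0 0 1]
T4·…·T1 = [-1/2 0 0 0; 0 -27/4 0 0; 0 0 -9/4 0; 0 0 0 1]
T5·…·T1 = [-1/2 0 0 0; 0 -27/4 0 0; -1 0 -9/4 0; 0 0 0 1]
det M = -243/32; M⁻¹ = [-2 0 0 0; 0 -4/27 0 0; 8/9 0 -4/9 0; 0 0 0 1]
M⁻¹ · (3/2, -27, 15/2)ᵀ = (-3, 4, -2)ᵀ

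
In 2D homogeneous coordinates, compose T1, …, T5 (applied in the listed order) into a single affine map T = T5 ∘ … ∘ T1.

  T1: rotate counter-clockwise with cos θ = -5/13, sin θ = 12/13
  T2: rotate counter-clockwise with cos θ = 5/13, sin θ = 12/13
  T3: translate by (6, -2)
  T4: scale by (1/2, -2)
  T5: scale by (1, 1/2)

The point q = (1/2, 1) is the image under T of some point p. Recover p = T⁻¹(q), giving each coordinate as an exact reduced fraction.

p = (5, -1)

T1 = [-5/13 -12/13 0; 12/13 -5/13 0; 0 0 1]
T2·T1 = [-1 0 0; 0 -1 0; 0 0 1]
T3·…·T1 = [-1 0 6; 0 -1 -2; 0 0 1]
T4·…·T1 = [-1/2 0 3; 0 2 4; 0 0 1]
T5·…·T1 = [-1/2 0 3; 0 1 2; 0 0 1]
det M = -1/2; M⁻¹ = [-2 0 6; 0 1 -2; 0 0 1]
M⁻¹ · (1/2, 1)ᵀ = (5, -1)ᵀ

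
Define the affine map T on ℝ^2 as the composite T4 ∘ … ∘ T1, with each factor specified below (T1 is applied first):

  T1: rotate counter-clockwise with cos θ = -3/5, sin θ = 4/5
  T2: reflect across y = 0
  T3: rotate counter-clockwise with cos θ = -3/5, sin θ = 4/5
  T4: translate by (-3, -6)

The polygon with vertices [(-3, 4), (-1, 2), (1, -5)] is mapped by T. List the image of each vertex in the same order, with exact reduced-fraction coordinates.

image vertices: (-6, -10), (-4, -8), (-2, -1)

T1 rotate counter-clockwise with cos θ = -3/5, sin θ = 4/5: (-3, 4) → (-7/5, -24/5); (-1, 2) → (-1, -2); (1, -5) → (17/5, 19/5)
T2 reflect across y = 0: (-7/5, -24/5) → (-7/5, 24/5); (-1, -2) → (-1, 2); (17/5, 19/5) → (17/5, -19/5)
T3 rotate counter-clockwise with cos θ = -3/5, sin θ = 4/5: (-7/5, 24/5) → (-3, -4); (-1, 2) → (-1, -2); (17/5, -19/5) → (1, 5)
T4 translate by (-3, -6): (-3, -4) → (-6, -10); (-1, -2) → (-4, -8); (1, 5) → (-2, -1)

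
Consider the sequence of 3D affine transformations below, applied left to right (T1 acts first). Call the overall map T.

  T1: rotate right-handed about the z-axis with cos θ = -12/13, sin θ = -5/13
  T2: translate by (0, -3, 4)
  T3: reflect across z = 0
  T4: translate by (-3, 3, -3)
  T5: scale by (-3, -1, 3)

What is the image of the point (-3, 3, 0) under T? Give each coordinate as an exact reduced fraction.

T(p) = (-36/13, 21/13, -21)

T1 rotate right-handed about the z-axis with cos θ = -12/13, sin θ = -5/13: (-3, 3, 0) → (51/13, -21/13, 0)
T2 translate by (0, -3, 4): (51/13, -21/13, 0) → (51/13, -60/13, 4)
T3 reflect across z = 0: (51/13, -60/13, 4) → (51/13, -60/13, -4)
T4 translate by (-3, 3, -3): (51/13, -60/13, -4) → (12/13, -21/13, -7)
T5 scale by (-3, -1, 3): (12/13, -21/13, -7) → (-36/13, 21/13, -21)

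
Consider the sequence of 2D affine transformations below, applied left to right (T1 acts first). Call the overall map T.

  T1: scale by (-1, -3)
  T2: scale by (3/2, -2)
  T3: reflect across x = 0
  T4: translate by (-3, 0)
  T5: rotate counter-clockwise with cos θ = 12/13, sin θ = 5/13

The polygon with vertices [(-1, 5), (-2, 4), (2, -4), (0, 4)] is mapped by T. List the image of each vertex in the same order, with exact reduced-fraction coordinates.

image vertices: (-204/13, 675/26), (-192/13, 258/13), (120/13, -288/13), (-12, 21)

T1 scale by (-1, -3): (-1, 5) → (1, -15); (-2, 4) → (2, -12); (2, -4) → (-2, 12); (0, 4) → (0, -12)
T2 scale by (3/2, -2): (1, -15) → (3/2, 30); (2, -12) → (3, 24); (-2, 12) → (-3, -24); (0, -12) → (0, 24)
T3 reflect across x = 0: (3/2, 30) → (-3/2, 30); (3, 24) → (-3, 24); (-3, -24) → (3, -24); (0, 24) → (0, 24)
T4 translate by (-3, 0): (-3/2, 30) → (-9/2, 30); (-3, 24) → (-6, 24); (3, -24) → (0, -24); (0, 24) → (-3, 24)
T5 rotate counter-clockwise with cos θ = 12/13, sin θ = 5/13: (-9/2, 30) → (-204/13, 675/26); (-6, 24) → (-192/13, 258/13); (0, -24) → (120/13, -288/13); (-3, 24) → (-12, 21)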